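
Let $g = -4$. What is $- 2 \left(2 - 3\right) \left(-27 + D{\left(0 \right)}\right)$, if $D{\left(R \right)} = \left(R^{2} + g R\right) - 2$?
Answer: $-58$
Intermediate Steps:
$D{\left(R \right)} = -2 + R^{2} - 4 R$ ($D{\left(R \right)} = \left(R^{2} - 4 R\right) - 2 = -2 + R^{2} - 4 R$)
$- 2 \left(2 - 3\right) \left(-27 + D{\left(0 \right)}\right) = - 2 \left(2 - 3\right) \left(-27 - \left(2 - 0^{2}\right)\right) = \left(-2\right) \left(-1\right) \left(-27 + \left(-2 + 0 + 0\right)\right) = 2 \left(-27 - 2\right) = 2 \left(-29\right) = -58$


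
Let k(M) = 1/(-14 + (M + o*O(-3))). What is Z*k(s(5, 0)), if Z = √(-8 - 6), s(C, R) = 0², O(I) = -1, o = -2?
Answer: -I*√14/12 ≈ -0.3118*I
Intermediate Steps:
s(C, R) = 0
k(M) = 1/(-12 + M) (k(M) = 1/(-14 + (M - 2*(-1))) = 1/(-14 + (M + 2)) = 1/(-14 + (2 + M)) = 1/(-12 + M))
Z = I*√14 (Z = √(-14) = I*√14 ≈ 3.7417*I)
Z*k(s(5, 0)) = (I*√14)/(-12 + 0) = (I*√14)/(-12) = (I*√14)*(-1/12) = -I*√14/12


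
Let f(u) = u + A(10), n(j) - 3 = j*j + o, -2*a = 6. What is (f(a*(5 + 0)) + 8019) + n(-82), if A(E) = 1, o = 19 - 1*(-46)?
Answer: 14797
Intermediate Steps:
o = 65 (o = 19 + 46 = 65)
a = -3 (a = -½*6 = -3)
n(j) = 68 + j² (n(j) = 3 + (j*j + 65) = 3 + (j² + 65) = 3 + (65 + j²) = 68 + j²)
f(u) = 1 + u (f(u) = u + 1 = 1 + u)
(f(a*(5 + 0)) + 8019) + n(-82) = ((1 - 3*(5 + 0)) + 8019) + (68 + (-82)²) = ((1 - 3*5) + 8019) + (68 + 6724) = ((1 - 15) + 8019) + 6792 = (-14 + 8019) + 6792 = 8005 + 6792 = 14797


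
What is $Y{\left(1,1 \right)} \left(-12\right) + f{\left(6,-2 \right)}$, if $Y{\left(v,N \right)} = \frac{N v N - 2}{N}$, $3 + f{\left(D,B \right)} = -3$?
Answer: $6$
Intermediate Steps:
$f{\left(D,B \right)} = -6$ ($f{\left(D,B \right)} = -3 - 3 = -6$)
$Y{\left(v,N \right)} = \frac{-2 + v N^{2}}{N}$ ($Y{\left(v,N \right)} = \frac{v N^{2} - 2}{N} = \frac{-2 + v N^{2}}{N}$)
$Y{\left(1,1 \right)} \left(-12\right) + f{\left(6,-2 \right)} = \left(- \frac{2}{1} + 1 \cdot 1\right) \left(-12\right) - 6 = \left(\left(-2\right) 1 + 1\right) \left(-12\right) - 6 = \left(-2 + 1\right) \left(-12\right) - 6 = \left(-1\right) \left(-12\right) - 6 = 12 - 6 = 6$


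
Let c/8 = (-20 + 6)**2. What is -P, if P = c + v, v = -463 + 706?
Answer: -1811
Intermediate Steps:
v = 243
c = 1568 (c = 8*(-20 + 6)**2 = 8*(-14)**2 = 8*196 = 1568)
P = 1811 (P = 1568 + 243 = 1811)
-P = -1*1811 = -1811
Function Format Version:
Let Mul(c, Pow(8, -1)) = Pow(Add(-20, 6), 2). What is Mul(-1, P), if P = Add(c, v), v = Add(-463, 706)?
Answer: -1811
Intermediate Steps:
v = 243
c = 1568 (c = Mul(8, Pow(Add(-20, 6), 2)) = Mul(8, Pow(-14, 2)) = Mul(8, 196) = 1568)
P = 1811 (P = Add(1568, 243) = 1811)
Mul(-1, P) = Mul(-1, 1811) = -1811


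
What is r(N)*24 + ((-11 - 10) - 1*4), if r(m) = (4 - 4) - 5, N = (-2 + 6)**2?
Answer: -145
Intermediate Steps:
N = 16 (N = 4**2 = 16)
r(m) = -5 (r(m) = 0 - 5 = -5)
r(N)*24 + ((-11 - 10) - 1*4) = -5*24 + ((-11 - 10) - 1*4) = -120 + (-21 - 4) = -120 - 25 = -145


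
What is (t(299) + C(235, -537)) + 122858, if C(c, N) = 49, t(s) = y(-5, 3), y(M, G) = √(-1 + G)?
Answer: 122907 + √2 ≈ 1.2291e+5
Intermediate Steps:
t(s) = √2 (t(s) = √(-1 + 3) = √2)
(t(299) + C(235, -537)) + 122858 = (√2 + 49) + 122858 = (49 + √2) + 122858 = 122907 + √2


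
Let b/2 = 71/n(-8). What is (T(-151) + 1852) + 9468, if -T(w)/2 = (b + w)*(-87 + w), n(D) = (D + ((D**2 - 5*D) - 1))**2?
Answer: -546450308/9025 ≈ -60549.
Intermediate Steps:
n(D) = (-1 + D**2 - 4*D)**2 (n(D) = (D + (-1 + D**2 - 5*D))**2 = (-1 + D**2 - 4*D)**2)
b = 142/9025 (b = 2*(71/((1 - 1*(-8)**2 + 4*(-8))**2)) = 2*(71/((1 - 1*64 - 32)**2)) = 2*(71/((1 - 64 - 32)**2)) = 2*(71/((-95)**2)) = 2*(71/9025) = 142/9025 ≈ 0.015734)
T(w) = -2*(-87 + w)*(142/9025 + w) (T(w) = -2*(142/9025 + w)*(-87 + w) = -2*(-87 + w)*(142/9025 + w))
(T(-151) + 1852) + 9468 = ((24708/9025 - 2*(-151)**2 + (1570066/9025)*(-151)) + 1852) + 9468 = ((24708/9025 - 2*22801 - 237079966/9025) + 1852) + 9468 = ((24708/9025 - 45602 - 237079966/9025) + 1852) + 9468 = (-648613308/9025 + 1852) + 9468 = -631899008/9025 + 9468 = -546450308/9025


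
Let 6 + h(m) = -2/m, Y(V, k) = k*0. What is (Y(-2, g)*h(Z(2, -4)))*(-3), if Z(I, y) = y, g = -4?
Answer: 0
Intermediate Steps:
Y(V, k) = 0
h(m) = -6 - 2/m
(Y(-2, g)*h(Z(2, -4)))*(-3) = (0*(-6 - 2/(-4)))*(-3) = (0*(-6 - 2*(-1/4)))*(-3) = (0*(-6 + 1/2))*(-3) = (0*(-11/2))*(-3) = 0*(-3) = 0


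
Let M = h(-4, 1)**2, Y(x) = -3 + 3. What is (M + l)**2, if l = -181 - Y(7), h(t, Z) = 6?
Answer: 21025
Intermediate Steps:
Y(x) = 0
M = 36 (M = 6**2 = 36)
l = -181 (l = -181 - 1*0 = -181 + 0 = -181)
(M + l)**2 = (36 - 181)**2 = (-145)**2 = 21025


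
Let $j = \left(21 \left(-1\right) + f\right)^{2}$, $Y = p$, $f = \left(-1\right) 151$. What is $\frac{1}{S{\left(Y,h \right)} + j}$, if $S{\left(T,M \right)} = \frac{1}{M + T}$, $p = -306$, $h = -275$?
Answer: $\frac{581}{17188303} \approx 3.3802 \cdot 10^{-5}$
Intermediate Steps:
$f = -151$
$Y = -306$
$j = 29584$ ($j = \left(21 \left(-1\right) - 151\right)^{2} = \left(-21 - 151\right)^{2} = \left(-172\right)^{2} = 29584$)
$\frac{1}{S{\left(Y,h \right)} + j} = \frac{1}{\frac{1}{-275 - 306} + 29584} = \frac{1}{\frac{1}{-581} + 29584} = \frac{1}{- \frac{1}{581} + 29584} = \frac{1}{\frac{17188303}{581}} = \frac{581}{17188303}$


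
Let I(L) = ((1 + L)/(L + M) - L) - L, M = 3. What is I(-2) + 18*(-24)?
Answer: -429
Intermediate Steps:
I(L) = -2*L + (1 + L)/(3 + L) (I(L) = ((1 + L)/(L + 3) - L) - L = ((1 + L)/(3 + L) - L) - L = (-L + (1 + L)/(3 + L)) - L = -2*L + (1 + L)/(3 + L))
I(-2) + 18*(-24) = (1 - 5*(-2) - 2*(-2)**2)/(3 - 2) + 18*(-24) = (1 + 10 - 2*4)/1 - 432 = 1*(1 + 10 - 8) - 432 = 1*3 - 432 = 3 - 432 = -429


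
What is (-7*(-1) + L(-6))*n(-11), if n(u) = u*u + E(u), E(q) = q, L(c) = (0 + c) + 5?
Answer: 660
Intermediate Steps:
L(c) = 5 + c (L(c) = c + 5 = 5 + c)
n(u) = u + u**2 (n(u) = u*u + u = u**2 + u = u + u**2)
(-7*(-1) + L(-6))*n(-11) = (-7*(-1) + (5 - 6))*(-11*(1 - 11)) = (7 - 1)*(-11*(-10)) = 6*110 = 660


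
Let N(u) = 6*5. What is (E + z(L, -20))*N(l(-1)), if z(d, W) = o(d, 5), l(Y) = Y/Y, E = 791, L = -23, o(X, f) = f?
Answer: 23880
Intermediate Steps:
l(Y) = 1
z(d, W) = 5
N(u) = 30
(E + z(L, -20))*N(l(-1)) = (791 + 5)*30 = 796*30 = 23880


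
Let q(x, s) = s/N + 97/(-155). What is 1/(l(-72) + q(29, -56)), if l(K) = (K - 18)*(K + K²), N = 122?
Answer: -9455/4350066657 ≈ -2.1735e-6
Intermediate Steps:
q(x, s) = -97/155 + s/122 (q(x, s) = s/122 + 97/(-155) = s*(1/122) + 97*(-1/155) = s/122 - 97/155 = -97/155 + s/122)
l(K) = (-18 + K)*(K + K²)
1/(l(-72) + q(29, -56)) = 1/(-72*(-18 + (-72)² - 17*(-72)) + (-97/155 + (1/122)*(-56))) = 1/(-72*(-18 + 5184 + 1224) + (-97/155 - 28/61)) = 1/(-72*6390 - 10257/9455) = 1/(-460080 - 10257/9455) = 1/(-4350066657/9455) = -9455/4350066657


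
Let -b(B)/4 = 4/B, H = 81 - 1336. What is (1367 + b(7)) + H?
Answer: 768/7 ≈ 109.71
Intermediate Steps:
H = -1255
b(B) = -16/B
(1367 + b(7)) + H = (1367 - 16/7) - 1255 = 9553/7 - 1255 = 768/7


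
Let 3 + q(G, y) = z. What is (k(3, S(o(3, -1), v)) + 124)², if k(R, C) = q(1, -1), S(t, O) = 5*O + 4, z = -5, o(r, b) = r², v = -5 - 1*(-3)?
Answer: 13456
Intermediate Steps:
v = -2 (v = -5 + 3 = -2)
q(G, y) = -8 (q(G, y) = -3 - 5 = -8)
S(t, O) = 4 + 5*O
k(R, C) = -8
(k(3, S(o(3, -1), v)) + 124)² = (-8 + 124)² = 116² = 13456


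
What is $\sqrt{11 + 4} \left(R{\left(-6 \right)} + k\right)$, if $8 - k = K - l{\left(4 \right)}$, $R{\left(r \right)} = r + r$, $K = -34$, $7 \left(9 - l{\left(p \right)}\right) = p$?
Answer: $\frac{269 \sqrt{15}}{7} \approx 148.83$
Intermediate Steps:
$l{\left(p \right)} = 9 - \frac{p}{7}$
$R{\left(r \right)} = 2 r$
$k = \frac{353}{7}$ ($k = 8 - \left(-34 - \left(9 - \frac{4}{7}\right)\right) = 8 - \left(-34 - \frac{59}{7}\right) = 8 - - \frac{297}{7} = 8 + \frac{297}{7} = \frac{353}{7} \approx 50.429$)
$\sqrt{11 + 4} \left(R{\left(-6 \right)} + k\right) = \sqrt{11 + 4} \left(2 \left(-6\right) + \frac{353}{7}\right) = \sqrt{15} \left(-12 + \frac{353}{7}\right) = \sqrt{15} \cdot \frac{269}{7} = \frac{269 \sqrt{15}}{7}$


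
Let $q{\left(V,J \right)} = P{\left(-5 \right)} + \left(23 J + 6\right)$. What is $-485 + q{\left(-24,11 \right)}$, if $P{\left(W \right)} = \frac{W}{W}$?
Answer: $-225$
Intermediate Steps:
$P{\left(W \right)} = 1$
$q{\left(V,J \right)} = 7 + 23 J$ ($q{\left(V,J \right)} = 1 + \left(23 J + 6\right) = 1 + \left(6 + 23 J\right) = 7 + 23 J$)
$-485 + q{\left(-24,11 \right)} = -485 + \left(7 + 23 \cdot 11\right) = -485 + \left(7 + 253\right) = -485 + 260 = -225$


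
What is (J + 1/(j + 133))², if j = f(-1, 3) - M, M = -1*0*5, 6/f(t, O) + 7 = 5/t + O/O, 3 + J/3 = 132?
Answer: 317949376900/2122849 ≈ 1.4977e+5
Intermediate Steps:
J = 387 (J = -9 + 3*132 = -9 + 396 = 387)
f(t, O) = 6/(-6 + 5/t) (f(t, O) = 6/(-7 + (5/t + O/O)) = 6/(-7 + (5/t + 1)) = 6/(-7 + (1 + 5/t)) = 6/(-6 + 5/t))
M = 0 (M = 0*5 = 0)
j = -6/11 (j = -6*(-1)/(-5 + 6*(-1)) - 1*0 = -6*(-1)/(-5 - 6) + 0 = -6*(-1)/(-11) + 0 = -6*(-1)*(-1/11) + 0 = -6/11 + 0 = -6/11 ≈ -0.54545)
(J + 1/(j + 133))² = (387 + 1/(-6/11 + 133))² = (387 + 1/(1457/11))² = (387 + 11/1457)² = (563870/1457)² = 317949376900/2122849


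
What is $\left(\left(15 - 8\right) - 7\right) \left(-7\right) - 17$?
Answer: $-17$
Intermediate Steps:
$\left(\left(15 - 8\right) - 7\right) \left(-7\right) - 17 = \left(7 - 7\right) \left(-7\right) - 17 = 0 \left(-7\right) - 17 = 0 - 17 = -17$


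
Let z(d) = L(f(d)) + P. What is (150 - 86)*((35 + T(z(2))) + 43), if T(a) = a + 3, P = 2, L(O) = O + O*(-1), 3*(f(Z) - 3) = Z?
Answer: 5312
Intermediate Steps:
f(Z) = 3 + Z/3
L(O) = 0 (L(O) = O - O = 0)
z(d) = 2 (z(d) = 0 + 2 = 2)
T(a) = 3 + a
(150 - 86)*((35 + T(z(2))) + 43) = (150 - 86)*((35 + (3 + 2)) + 43) = 64*((35 + 5) + 43) = 64*(40 + 43) = 64*83 = 5312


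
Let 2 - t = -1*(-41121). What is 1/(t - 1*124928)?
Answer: -1/166047 ≈ -6.0224e-6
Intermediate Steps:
t = -41119 (t = 2 - (-1)*(-41121) = 2 - 1*41121 = 2 - 41121 = -41119)
1/(t - 1*124928) = 1/(-41119 - 1*124928) = 1/(-41119 - 124928) = 1/(-166047) = -1/166047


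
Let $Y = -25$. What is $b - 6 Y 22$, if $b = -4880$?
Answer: $-1580$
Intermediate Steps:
$b - 6 Y 22 = -4880 - 6 \left(-25\right) 22 = -4880 - \left(-150\right) 22 = -4880 - -3300 = -4880 + 3300 = -1580$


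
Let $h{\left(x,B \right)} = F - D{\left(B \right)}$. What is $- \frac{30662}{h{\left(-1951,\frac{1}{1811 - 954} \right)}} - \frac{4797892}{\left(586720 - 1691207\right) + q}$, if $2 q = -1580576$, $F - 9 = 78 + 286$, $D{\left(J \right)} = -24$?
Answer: $- \frac{56192827926}{752225675} \approx -74.702$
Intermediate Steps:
$F = 373$ ($F = 9 + \left(78 + 286\right) = 9 + 364 = 373$)
$q = -790288$ ($q = \frac{1}{2} \left(-1580576\right) = -790288$)
$h{\left(x,B \right)} = 397$ ($h{\left(x,B \right)} = 373 - -24 = 373 + 24 = 397$)
$- \frac{30662}{h{\left(-1951,\frac{1}{1811 - 954} \right)}} - \frac{4797892}{\left(586720 - 1691207\right) + q} = - \frac{30662}{397} - \frac{4797892}{\left(586720 - 1691207\right) - 790288} = \left(-30662\right) \frac{1}{397} - \frac{4797892}{-1104487 - 790288} = - \frac{30662}{397} - \frac{4797892}{-1894775} = - \frac{30662}{397} - - \frac{4797892}{1894775} = - \frac{30662}{397} + \frac{4797892}{1894775} = - \frac{56192827926}{752225675}$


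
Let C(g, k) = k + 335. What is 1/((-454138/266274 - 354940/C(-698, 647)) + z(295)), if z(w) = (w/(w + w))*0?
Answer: -65370267/23739314269 ≈ -0.0027537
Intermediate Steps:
C(g, k) = 335 + k
z(w) = 0 (z(w) = (w/((2*w)))*0 = (w*(1/(2*w)))*0 = (1/2)*0 = 0)
1/((-454138/266274 - 354940/C(-698, 647)) + z(295)) = 1/((-454138/266274 - 354940/(335 + 647)) + 0) = 1/((-454138*1/266274 - 354940/982) + 0) = 1/((-227069/133137 - 354940*1/982) + 0) = 1/((-227069/133137 - 177470/491) + 0) = 1/(-23739314269/65370267 + 0) = 1/(-23739314269/65370267) = -65370267/23739314269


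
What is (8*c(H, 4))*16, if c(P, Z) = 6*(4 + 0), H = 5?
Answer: 3072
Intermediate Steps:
c(P, Z) = 24 (c(P, Z) = 6*4 = 24)
(8*c(H, 4))*16 = (8*24)*16 = 192*16 = 3072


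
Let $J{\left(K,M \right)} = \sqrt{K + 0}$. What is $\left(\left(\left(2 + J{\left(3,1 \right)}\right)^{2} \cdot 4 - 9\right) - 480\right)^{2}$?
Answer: $213289 - 14752 \sqrt{3} \approx 1.8774 \cdot 10^{5}$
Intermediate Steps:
$J{\left(K,M \right)} = \sqrt{K}$
$\left(\left(\left(2 + J{\left(3,1 \right)}\right)^{2} \cdot 4 - 9\right) - 480\right)^{2} = \left(\left(\left(2 + \sqrt{3}\right)^{2} \cdot 4 - 9\right) - 480\right)^{2} = \left(\left(4 \left(2 + \sqrt{3}\right)^{2} - 9\right) - 480\right)^{2} = \left(\left(-9 + 4 \left(2 + \sqrt{3}\right)^{2}\right) - 480\right)^{2} = \left(-489 + 4 \left(2 + \sqrt{3}\right)^{2}\right)^{2}$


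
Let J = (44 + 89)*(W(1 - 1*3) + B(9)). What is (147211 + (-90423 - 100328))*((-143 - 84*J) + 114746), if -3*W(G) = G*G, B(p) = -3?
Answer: -7097673100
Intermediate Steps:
W(G) = -G**2/3 (W(G) = -G*G/3 = -G**2/3)
J = -1729/3 (J = (44 + 89)*(-(1 - 1*3)**2/3 - 3) = 133*(-(1 - 3)**2/3 - 3) = 133*(-1/3*(-2)**2 - 3) = 133*(-1/3*4 - 3) = 133*(-4/3 - 3) = 133*(-13/3) = -1729/3 ≈ -576.33)
(147211 + (-90423 - 100328))*((-143 - 84*J) + 114746) = (147211 + (-90423 - 100328))*((-143 - 84*(-1729/3)) + 114746) = (147211 - 190751)*((-143 + 48412) + 114746) = -43540*(48269 + 114746) = -43540*163015 = -7097673100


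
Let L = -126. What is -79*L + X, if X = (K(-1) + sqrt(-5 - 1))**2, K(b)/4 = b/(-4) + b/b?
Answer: 9973 + 10*I*sqrt(6) ≈ 9973.0 + 24.495*I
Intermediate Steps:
K(b) = 4 - b (K(b) = 4*(b/(-4) + b/b) = 4*(b*(-1/4) + 1) = 4*(-b/4 + 1) = 4*(1 - b/4) = 4 - b)
X = (5 + I*sqrt(6))**2 (X = ((4 - 1*(-1)) + sqrt(-5 - 1))**2 = ((4 + 1) + sqrt(-6))**2 = (5 + I*sqrt(6))**2 ≈ 19.0 + 24.495*I)
-79*L + X = -79*(-126) + (5 + I*sqrt(6))**2 = 9954 + (5 + I*sqrt(6))**2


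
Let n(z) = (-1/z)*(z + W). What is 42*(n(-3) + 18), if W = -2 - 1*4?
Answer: 630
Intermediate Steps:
W = -6 (W = -2 - 4 = -6)
n(z) = -(-6 + z)/z (n(z) = (-1/z)*(z - 6) = (-1/z)*(-6 + z) = -(-6 + z)/z)
42*(n(-3) + 18) = 42*((6 - 1*(-3))/(-3) + 18) = 42*(-(6 + 3)/3 + 18) = 42*(-1/3*9 + 18) = 42*(-3 + 18) = 42*15 = 630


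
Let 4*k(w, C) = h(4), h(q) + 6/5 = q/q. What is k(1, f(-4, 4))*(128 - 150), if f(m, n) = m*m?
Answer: 11/10 ≈ 1.1000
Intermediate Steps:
f(m, n) = m²
h(q) = -⅕ (h(q) = -6/5 + q/q = -6/5 + 1 = -⅕)
k(w, C) = -1/20 (k(w, C) = (¼)*(-⅕) = -1/20)
k(1, f(-4, 4))*(128 - 150) = -(128 - 150)/20 = -1/20*(-22) = 11/10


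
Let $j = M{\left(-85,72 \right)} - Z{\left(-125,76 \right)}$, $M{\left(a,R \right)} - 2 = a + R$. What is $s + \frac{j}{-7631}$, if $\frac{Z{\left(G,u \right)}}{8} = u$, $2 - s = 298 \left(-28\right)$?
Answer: $\frac{63688945}{7631} \approx 8346.1$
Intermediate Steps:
$M{\left(a,R \right)} = 2 + R + a$ ($M{\left(a,R \right)} = 2 + \left(a + R\right) = 2 + \left(R + a\right) = 2 + R + a$)
$s = 8346$ ($s = 2 - 298 \left(-28\right) = 2 - -8344 = 2 + 8344 = 8346$)
$Z{\left(G,u \right)} = 8 u$
$j = -619$ ($j = \left(2 + 72 - 85\right) - 8 \cdot 76 = -11 - 608 = -619$)
$s + \frac{j}{-7631} = 8346 - \frac{619}{-7631} = 8346 - - \frac{619}{7631} = 8346 + \frac{619}{7631} = \frac{63688945}{7631}$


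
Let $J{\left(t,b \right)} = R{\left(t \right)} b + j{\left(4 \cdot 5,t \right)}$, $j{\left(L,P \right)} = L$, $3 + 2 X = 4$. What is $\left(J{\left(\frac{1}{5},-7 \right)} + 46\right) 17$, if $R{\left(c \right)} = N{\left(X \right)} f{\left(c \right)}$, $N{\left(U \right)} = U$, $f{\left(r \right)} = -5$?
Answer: $\frac{2839}{2} \approx 1419.5$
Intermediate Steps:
$X = \frac{1}{2}$ ($X = - \frac{3}{2} + \frac{1}{2} \cdot 4 = - \frac{3}{2} + 2 = \frac{1}{2} \approx 0.5$)
$R{\left(c \right)} = - \frac{5}{2}$ ($R{\left(c \right)} = \frac{1}{2} \left(-5\right) = - \frac{5}{2}$)
$J{\left(t,b \right)} = 20 - \frac{5 b}{2}$ ($J{\left(t,b \right)} = - \frac{5 b}{2} + 4 \cdot 5 = - \frac{5 b}{2} + 20 = 20 - \frac{5 b}{2}$)
$\left(J{\left(\frac{1}{5},-7 \right)} + 46\right) 17 = \left(\left(20 - - \frac{35}{2}\right) + 46\right) 17 = \left(\left(20 + \frac{35}{2}\right) + 46\right) 17 = \left(\frac{75}{2} + 46\right) 17 = \frac{167}{2} \cdot 17 = \frac{2839}{2}$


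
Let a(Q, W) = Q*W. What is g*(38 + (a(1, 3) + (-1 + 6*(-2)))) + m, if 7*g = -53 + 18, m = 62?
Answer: -78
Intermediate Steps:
g = -5 (g = (-53 + 18)/7 = (⅐)*(-35) = -5)
g*(38 + (a(1, 3) + (-1 + 6*(-2)))) + m = -5*(38 + (1*3 + (-1 + 6*(-2)))) + 62 = -5*(38 + (3 + (-1 - 12))) + 62 = -5*(38 + (3 - 13)) + 62 = -5*(38 - 10) + 62 = -5*28 + 62 = -140 + 62 = -78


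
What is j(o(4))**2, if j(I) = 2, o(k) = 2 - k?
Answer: 4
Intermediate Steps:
j(o(4))**2 = 2**2 = 4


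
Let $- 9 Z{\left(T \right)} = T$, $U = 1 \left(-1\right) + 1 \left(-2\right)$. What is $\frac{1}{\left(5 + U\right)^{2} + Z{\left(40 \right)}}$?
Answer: $- \frac{9}{4} \approx -2.25$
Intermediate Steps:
$U = -3$ ($U = -1 - 2 = -3$)
$Z{\left(T \right)} = - \frac{T}{9}$
$\frac{1}{\left(5 + U\right)^{2} + Z{\left(40 \right)}} = \frac{1}{\left(5 - 3\right)^{2} - \frac{40}{9}} = \frac{1}{2^{2} - \frac{40}{9}} = \frac{1}{4 - \frac{40}{9}} = \frac{1}{- \frac{4}{9}} = - \frac{9}{4}$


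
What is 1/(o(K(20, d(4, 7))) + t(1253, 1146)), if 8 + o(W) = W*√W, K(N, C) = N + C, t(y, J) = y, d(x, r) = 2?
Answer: 1245/1539377 - 22*√22/1539377 ≈ 0.00074174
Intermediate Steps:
K(N, C) = C + N
o(W) = -8 + W^(3/2) (o(W) = -8 + W*√W = -8 + W^(3/2))
1/(o(K(20, d(4, 7))) + t(1253, 1146)) = 1/((-8 + (2 + 20)^(3/2)) + 1253) = 1/((-8 + 22^(3/2)) + 1253) = 1/((-8 + 22*√22) + 1253) = 1/(1245 + 22*√22)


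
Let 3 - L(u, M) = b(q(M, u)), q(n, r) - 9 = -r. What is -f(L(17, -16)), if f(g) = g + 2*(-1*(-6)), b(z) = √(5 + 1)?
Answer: -15 + √6 ≈ -12.551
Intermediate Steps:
q(n, r) = 9 - r
b(z) = √6
L(u, M) = 3 - √6
f(g) = 12 + g (f(g) = g + 2*6 = g + 12 = 12 + g)
-f(L(17, -16)) = -(12 + (3 - √6)) = -(15 - √6) = -15 + √6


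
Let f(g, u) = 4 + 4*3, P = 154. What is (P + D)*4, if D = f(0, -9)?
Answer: 680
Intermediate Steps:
f(g, u) = 16 (f(g, u) = 4 + 12 = 16)
D = 16
(P + D)*4 = (154 + 16)*4 = 170*4 = 680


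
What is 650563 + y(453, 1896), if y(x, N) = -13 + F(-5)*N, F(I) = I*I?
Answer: 697950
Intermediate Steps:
F(I) = I**2
y(x, N) = -13 + 25*N (y(x, N) = -13 + (-5)**2*N = -13 + 25*N)
650563 + y(453, 1896) = 650563 + (-13 + 25*1896) = 650563 + (-13 + 47400) = 650563 + 47387 = 697950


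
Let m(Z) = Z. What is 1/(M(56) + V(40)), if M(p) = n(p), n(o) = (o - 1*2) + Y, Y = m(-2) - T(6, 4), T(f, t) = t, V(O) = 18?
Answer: 1/66 ≈ 0.015152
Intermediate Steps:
Y = -6 (Y = -2 - 1*4 = -2 - 4 = -6)
n(o) = -8 + o (n(o) = (o - 1*2) - 6 = (o - 2) - 6 = (-2 + o) - 6 = -8 + o)
M(p) = -8 + p
1/(M(56) + V(40)) = 1/((-8 + 56) + 18) = 1/(48 + 18) = 1/66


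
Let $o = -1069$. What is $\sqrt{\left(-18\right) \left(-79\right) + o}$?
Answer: $\sqrt{353} \approx 18.788$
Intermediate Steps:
$\sqrt{\left(-18\right) \left(-79\right) + o} = \sqrt{\left(-18\right) \left(-79\right) - 1069} = \sqrt{1422 - 1069} = \sqrt{353}$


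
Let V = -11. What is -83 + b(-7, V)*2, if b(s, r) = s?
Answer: -97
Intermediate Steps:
-83 + b(-7, V)*2 = -83 - 7*2 = -83 - 14 = -97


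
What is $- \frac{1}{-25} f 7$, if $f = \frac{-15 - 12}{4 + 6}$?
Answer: $- \frac{189}{250} \approx -0.756$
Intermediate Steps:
$f = - \frac{27}{10} \approx -2.7$
$- \frac{1}{-25} f 7 = - \frac{1}{-25} \left(- \frac{27}{10}\right) 7 = \left(-1\right) \left(- \frac{1}{25}\right) \left(- \frac{27}{10}\right) 7 = \frac{1}{25} \left(- \frac{27}{10}\right) 7 = \left(- \frac{27}{250}\right) 7 = - \frac{189}{250}$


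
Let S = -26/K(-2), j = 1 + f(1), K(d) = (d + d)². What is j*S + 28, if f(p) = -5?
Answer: 69/2 ≈ 34.500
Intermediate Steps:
K(d) = 4*d² (K(d) = (2*d)² = 4*d²)
j = -4 (j = 1 - 5 = -4)
S = -13/8 (S = -26/(4*(-2)²) = -26/(4*4) = -26/16 = -26*1/16 = -13/8 ≈ -1.6250)
j*S + 28 = -4*(-13/8) + 28 = 13/2 + 28 = 69/2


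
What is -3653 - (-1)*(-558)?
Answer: -4211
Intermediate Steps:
-3653 - (-1)*(-558) = -3653 - 1*558 = -3653 - 558 = -4211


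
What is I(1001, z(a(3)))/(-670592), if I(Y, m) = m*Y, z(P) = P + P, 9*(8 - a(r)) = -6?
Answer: -77/2976 ≈ -0.025874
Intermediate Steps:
a(r) = 26/3 (a(r) = 8 - 1/9*(-6) = 8 + 2/3 = 26/3)
z(P) = 2*P
I(Y, m) = Y*m
I(1001, z(a(3)))/(-670592) = (1001*(2*(26/3)))/(-670592) = (1001*(52/3))*(-1/670592) = (52052/3)*(-1/670592) = -77/2976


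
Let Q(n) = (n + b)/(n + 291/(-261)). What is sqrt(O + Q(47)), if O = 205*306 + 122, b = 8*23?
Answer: sqrt(250423430438)/1996 ≈ 250.71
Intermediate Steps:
b = 184
Q(n) = (184 + n)/(-97/87 + n) (Q(n) = (n + 184)/(n + 291/(-261)) = (184 + n)/(n + 291*(-1/261)) = (184 + n)/(n - 97/87) = (184 + n)/(-97/87 + n))
O = 62852 (O = 62730 + 122 = 62852)
sqrt(O + Q(47)) = sqrt(62852 + 87*(184 + 47)/(-97 + 87*47)) = sqrt(62852 + 87*231/(-97 + 4089)) = sqrt(62852 + 87*231/3992) = sqrt(62852 + 87*(1/3992)*231) = sqrt(62852 + 20097/3992) = sqrt(250925281/3992) = sqrt(250423430438)/1996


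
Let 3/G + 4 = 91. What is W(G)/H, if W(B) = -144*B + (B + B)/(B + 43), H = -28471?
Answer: 89827/515211216 ≈ 0.00017435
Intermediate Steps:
G = 1/29 (G = 3/(-4 + 91) = 3/87 = 3*(1/87) = 1/29 ≈ 0.034483)
W(B) = -144*B + 2*B/(43 + B) (W(B) = -144*B + (2*B)/(43 + B) = -144*B + 2*B/(43 + B))
W(G)/H = -2*1/29*(3095 + 72*(1/29))/(43 + 1/29)/(-28471) = -2*1/29*(3095 + 72/29)/1248/29*(-1/28471) = -2*1/29*29/1248*89827/29*(-1/28471) = -89827/18096*(-1/28471) = 89827/515211216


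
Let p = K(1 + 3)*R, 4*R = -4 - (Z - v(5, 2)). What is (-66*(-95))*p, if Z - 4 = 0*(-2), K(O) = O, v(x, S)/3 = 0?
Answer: -50160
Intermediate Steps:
v(x, S) = 0 (v(x, S) = 3*0 = 0)
Z = 4 (Z = 4 + 0*(-2) = 4 + 0 = 4)
R = -2 (R = (-4 - (4 - 1*0))/4 = (-4 - (4 + 0))/4 = (-4 - 1*4)/4 = (-4 - 4)/4 = (¼)*(-8) = -2)
p = -8 (p = (1 + 3)*(-2) = 4*(-2) = -8)
(-66*(-95))*p = -66*(-95)*(-8) = 6270*(-8) = -50160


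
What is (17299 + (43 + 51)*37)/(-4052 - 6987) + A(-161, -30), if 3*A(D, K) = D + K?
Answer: -2170780/33117 ≈ -65.549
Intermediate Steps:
A(D, K) = D/3 + K/3 (A(D, K) = (D + K)/3 = D/3 + K/3)
(17299 + (43 + 51)*37)/(-4052 - 6987) + A(-161, -30) = (17299 + (43 + 51)*37)/(-4052 - 6987) + ((⅓)*(-161) + (⅓)*(-30)) = (17299 + 94*37)/(-11039) + (-161/3 - 10) = (17299 + 3478)*(-1/11039) - 191/3 = 20777*(-1/11039) - 191/3 = -20777/11039 - 191/3 = -2170780/33117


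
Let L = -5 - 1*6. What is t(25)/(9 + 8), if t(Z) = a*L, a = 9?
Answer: -99/17 ≈ -5.8235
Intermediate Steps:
L = -11 (L = -5 - 6 = -11)
t(Z) = -99 (t(Z) = 9*(-11) = -99)
t(25)/(9 + 8) = -99/(9 + 8) = -99/17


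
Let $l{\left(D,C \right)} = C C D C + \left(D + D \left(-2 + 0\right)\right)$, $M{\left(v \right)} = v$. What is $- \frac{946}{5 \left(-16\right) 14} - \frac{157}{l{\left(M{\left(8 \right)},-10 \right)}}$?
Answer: $\frac{9887}{11440} \approx 0.86425$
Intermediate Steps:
$l{\left(D,C \right)} = - D + D C^{3}$ ($l{\left(D,C \right)} = C^{2} D C + \left(D + D \left(-2\right)\right) = D C^{2} C + \left(D - 2 D\right) = D C^{3} - D = - D + D C^{3}$)
$- \frac{946}{5 \left(-16\right) 14} - \frac{157}{l{\left(M{\left(8 \right)},-10 \right)}} = - \frac{946}{5 \left(-16\right) 14} - \frac{157}{8 \left(-1 + \left(-10\right)^{3}\right)} = - \frac{946}{\left(-80\right) 14} - \frac{157}{8 \left(-1 - 1000\right)} = - \frac{946}{-1120} - \frac{157}{8 \left(-1001\right)} = \left(-946\right) \left(- \frac{1}{1120}\right) - \frac{157}{-8008} = \frac{473}{560} - - \frac{157}{8008} = \frac{473}{560} + \frac{157}{8008} = \frac{9887}{11440}$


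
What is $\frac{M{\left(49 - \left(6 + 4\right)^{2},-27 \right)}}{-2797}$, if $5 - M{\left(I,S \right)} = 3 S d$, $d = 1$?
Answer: $- \frac{86}{2797} \approx -0.030747$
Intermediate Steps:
$M{\left(I,S \right)} = 5 - 3 S$ ($M{\left(I,S \right)} = 5 - 3 S 1 = 5 - 3 S$)
$\frac{M{\left(49 - \left(6 + 4\right)^{2},-27 \right)}}{-2797} = \frac{5 - -81}{-2797} = \left(5 + 81\right) \left(- \frac{1}{2797}\right) = 86 \left(- \frac{1}{2797}\right) = - \frac{86}{2797}$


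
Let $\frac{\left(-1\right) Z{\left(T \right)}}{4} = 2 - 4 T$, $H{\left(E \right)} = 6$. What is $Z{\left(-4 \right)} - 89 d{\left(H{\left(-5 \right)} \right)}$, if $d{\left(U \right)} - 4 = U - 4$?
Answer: $-606$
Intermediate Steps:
$d{\left(U \right)} = U$ ($d{\left(U \right)} = 4 + \left(U - 4\right) = 4 + \left(-4 + U\right) = U$)
$Z{\left(T \right)} = -8 + 16 T$ ($Z{\left(T \right)} = - 4 \left(2 - 4 T\right) = -8 + 16 T$)
$Z{\left(-4 \right)} - 89 d{\left(H{\left(-5 \right)} \right)} = \left(-8 + 16 \left(-4\right)\right) - 534 = \left(-8 - 64\right) - 534 = -72 - 534 = -606$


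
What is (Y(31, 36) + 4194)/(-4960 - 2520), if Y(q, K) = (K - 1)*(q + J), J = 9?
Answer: -2797/3740 ≈ -0.74786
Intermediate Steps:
Y(q, K) = (-1 + K)*(9 + q) (Y(q, K) = (K - 1)*(q + 9) = (-1 + K)*(9 + q))
(Y(31, 36) + 4194)/(-4960 - 2520) = ((-9 - 1*31 + 9*36 + 36*31) + 4194)/(-4960 - 2520) = ((-9 - 31 + 324 + 1116) + 4194)/(-7480) = (1400 + 4194)*(-1/7480) = 5594*(-1/7480) = -2797/3740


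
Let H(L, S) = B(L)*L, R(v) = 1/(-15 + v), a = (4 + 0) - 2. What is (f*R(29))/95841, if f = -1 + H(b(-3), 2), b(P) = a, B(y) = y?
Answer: 1/447258 ≈ 2.2358e-6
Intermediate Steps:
a = 2 (a = 4 - 2 = 2)
b(P) = 2
H(L, S) = L**2 (H(L, S) = L*L = L**2)
f = 3 (f = -1 + 2**2 = -1 + 4 = 3)
(f*R(29))/95841 = (3/(-15 + 29))/95841 = (3/14)*(1/95841) = 1/447258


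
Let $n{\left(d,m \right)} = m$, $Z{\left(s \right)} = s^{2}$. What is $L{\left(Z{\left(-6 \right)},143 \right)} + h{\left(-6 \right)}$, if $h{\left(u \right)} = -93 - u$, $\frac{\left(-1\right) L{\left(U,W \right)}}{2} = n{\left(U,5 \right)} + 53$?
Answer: $-203$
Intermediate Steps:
$L{\left(U,W \right)} = -116$ ($L{\left(U,W \right)} = - 2 \left(5 + 53\right) = \left(-2\right) 58 = -116$)
$L{\left(Z{\left(-6 \right)},143 \right)} + h{\left(-6 \right)} = -116 - 87 = -203$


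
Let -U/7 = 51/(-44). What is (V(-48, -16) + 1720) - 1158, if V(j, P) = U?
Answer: 25085/44 ≈ 570.11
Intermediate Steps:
U = 357/44 (U = -357/(-44) = -357*(-1)/44 = -7*(-51/44) = 357/44 ≈ 8.1136)
V(j, P) = 357/44
(V(-48, -16) + 1720) - 1158 = (357/44 + 1720) - 1158 = 76037/44 - 1158 = 25085/44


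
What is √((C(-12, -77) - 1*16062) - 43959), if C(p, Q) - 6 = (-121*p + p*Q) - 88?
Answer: I*√57727 ≈ 240.26*I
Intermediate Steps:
C(p, Q) = -82 - 121*p + Q*p (C(p, Q) = 6 + ((-121*p + p*Q) - 88) = 6 + ((-121*p + Q*p) - 88) = 6 + (-88 - 121*p + Q*p) = -82 - 121*p + Q*p)
√((C(-12, -77) - 1*16062) - 43959) = √(((-82 - 121*(-12) - 77*(-12)) - 1*16062) - 43959) = √(((-82 + 1452 + 924) - 16062) - 43959) = √((2294 - 16062) - 43959) = √(-13768 - 43959) = √(-57727) = I*√57727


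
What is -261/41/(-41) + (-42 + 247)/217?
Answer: 401242/364777 ≈ 1.1000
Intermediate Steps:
-261/41/(-41) + (-42 + 247)/217 = -261*1/41*(-1/41) + 205*(1/217) = -261/41*(-1/41) + 205/217 = 261/1681 + 205/217 = 401242/364777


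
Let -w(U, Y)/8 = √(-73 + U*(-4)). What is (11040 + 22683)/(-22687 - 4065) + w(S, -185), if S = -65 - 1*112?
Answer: -33723/26752 - 8*√635 ≈ -202.85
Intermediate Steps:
S = -177 (S = -65 - 112 = -177)
w(U, Y) = -8*√(-73 - 4*U) (w(U, Y) = -8*√(-73 + U*(-4)) = -8*√(-73 - 4*U))
(11040 + 22683)/(-22687 - 4065) + w(S, -185) = (11040 + 22683)/(-22687 - 4065) - 8*√(-73 - 4*(-177)) = 33723/(-26752) - 8*√(-73 + 708) = 33723*(-1/26752) - 8*√635 = -33723/26752 - 8*√635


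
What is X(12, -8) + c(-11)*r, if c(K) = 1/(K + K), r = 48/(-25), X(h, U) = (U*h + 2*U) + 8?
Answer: -28576/275 ≈ -103.91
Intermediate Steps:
X(h, U) = 8 + 2*U + U*h (X(h, U) = (2*U + U*h) + 8 = 8 + 2*U + U*h)
r = -48/25 (r = 48*(-1/25) = -48/25 ≈ -1.9200)
c(K) = 1/(2*K)
X(12, -8) + c(-11)*r = (8 + 2*(-8) - 8*12) + ((½)/(-11))*(-48/25) = (8 - 16 - 96) + ((½)*(-1/11))*(-48/25) = -104 - 1/22*(-48/25) = -104 + 24/275 = -28576/275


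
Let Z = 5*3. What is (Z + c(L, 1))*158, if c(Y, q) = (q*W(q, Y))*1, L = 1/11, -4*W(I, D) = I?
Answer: 4661/2 ≈ 2330.5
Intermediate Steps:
W(I, D) = -I/4
L = 1/11 ≈ 0.090909
Z = 15
c(Y, q) = -q**2/4 (c(Y, q) = (q*(-q/4))*1 = -q**2/4*1 = -q**2/4)
(Z + c(L, 1))*158 = (15 - 1/4*1**2)*158 = (15 - 1/4*1)*158 = (15 - 1/4)*158 = (59/4)*158 = 4661/2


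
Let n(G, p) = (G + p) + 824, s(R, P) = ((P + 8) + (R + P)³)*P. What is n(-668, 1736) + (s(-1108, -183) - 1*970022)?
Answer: 393757450188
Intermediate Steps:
s(R, P) = P*(8 + P + (P + R)³) (s(R, P) = ((8 + P) + (P + R)³)*P = (8 + P + (P + R)³)*P = P*(8 + P + (P + R)³))
n(G, p) = 824 + G + p
n(-668, 1736) + (s(-1108, -183) - 1*970022) = (824 - 668 + 1736) + (-183*(8 - 183 + (-183 - 1108)³) - 1*970022) = 1892 + (-183*(8 - 183 + (-1291)³) - 970022) = 1892 + (-183*(8 - 183 - 2151685171) - 970022) = 1892 + (-183*(-2151685346) - 970022) = 1892 + (393758418318 - 970022) = 1892 + 393757448296 = 393757450188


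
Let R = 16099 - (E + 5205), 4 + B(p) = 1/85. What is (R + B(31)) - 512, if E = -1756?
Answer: 1031391/85 ≈ 12134.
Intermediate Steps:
B(p) = -339/85 (B(p) = -4 + 1/85 = -339/85)
R = 12650 (R = 16099 - (-1756 + 5205) = 16099 - 1*3449 = 16099 - 3449 = 12650)
(R + B(31)) - 512 = (12650 - 339/85) - 512 = 1074911/85 - 512 = 1031391/85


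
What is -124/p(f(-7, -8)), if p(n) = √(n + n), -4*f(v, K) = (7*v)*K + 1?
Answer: 124*I*√786/393 ≈ 8.8459*I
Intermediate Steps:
f(v, K) = -¼ - 7*K*v/4 (f(v, K) = -((7*v)*K + 1)/4 = -(7*K*v + 1)/4 = -(1 + 7*K*v)/4 = -¼ - 7*K*v/4)
p(n) = √2*√n (p(n) = √(2*n) = √2*√n)
-124/p(f(-7, -8)) = -124*√2/(2*√(-¼ - 7/4*(-8)*(-7))) = -124*√2/(2*√(-¼ - 98)) = -124*(-I*√786/393) = -(-124)*I*√786/393 = 124*I*√786/393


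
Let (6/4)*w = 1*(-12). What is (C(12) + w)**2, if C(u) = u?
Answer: 16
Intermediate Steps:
w = -8 (w = 2*(1*(-12))/3 = (2/3)*(-12) = -8)
(C(12) + w)**2 = (12 - 8)**2 = 4**2 = 16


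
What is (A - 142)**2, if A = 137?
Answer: 25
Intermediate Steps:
(A - 142)**2 = (137 - 142)**2 = (-5)**2 = 25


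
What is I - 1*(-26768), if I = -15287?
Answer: 11481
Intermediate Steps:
I - 1*(-26768) = -15287 - 1*(-26768) = -15287 + 26768 = 11481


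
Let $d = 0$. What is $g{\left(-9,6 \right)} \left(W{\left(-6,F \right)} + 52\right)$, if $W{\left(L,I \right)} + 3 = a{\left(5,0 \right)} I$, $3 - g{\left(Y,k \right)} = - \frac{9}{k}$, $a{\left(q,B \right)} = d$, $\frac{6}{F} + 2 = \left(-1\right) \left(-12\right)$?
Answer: $\frac{441}{2} \approx 220.5$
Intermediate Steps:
$F = \frac{3}{5}$ ($F = \frac{6}{-2 - -12} = \frac{6}{-2 + 12} = \frac{6}{10} = 6 \cdot \frac{1}{10} = \frac{3}{5} \approx 0.6$)
$a{\left(q,B \right)} = 0$
$g{\left(Y,k \right)} = 3 + \frac{9}{k}$ ($g{\left(Y,k \right)} = 3 - - \frac{9}{k} = 3 + \frac{9}{k}$)
$W{\left(L,I \right)} = -3$ ($W{\left(L,I \right)} = -3 + 0 I = -3 + 0 = -3$)
$g{\left(-9,6 \right)} \left(W{\left(-6,F \right)} + 52\right) = \left(3 + \frac{9}{6}\right) \left(-3 + 52\right) = \left(3 + 9 \cdot \frac{1}{6}\right) 49 = \left(3 + \frac{3}{2}\right) 49 = \frac{9}{2} \cdot 49 = \frac{441}{2}$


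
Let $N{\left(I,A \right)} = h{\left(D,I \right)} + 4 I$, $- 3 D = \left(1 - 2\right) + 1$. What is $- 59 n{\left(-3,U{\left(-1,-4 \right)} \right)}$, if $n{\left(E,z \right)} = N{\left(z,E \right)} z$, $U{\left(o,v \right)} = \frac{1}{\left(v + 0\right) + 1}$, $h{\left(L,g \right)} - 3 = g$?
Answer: $\frac{236}{9} \approx 26.222$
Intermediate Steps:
$D = 0$ ($D = - \frac{\left(1 - 2\right) + 1}{3} = - \frac{-1 + 1}{3} = \left(- \frac{1}{3}\right) 0 = 0$)
$h{\left(L,g \right)} = 3 + g$
$N{\left(I,A \right)} = 3 + 5 I$ ($N{\left(I,A \right)} = \left(3 + I\right) + 4 I = 3 + 5 I$)
$U{\left(o,v \right)} = \frac{1}{1 + v}$ ($U{\left(o,v \right)} = \frac{1}{v + 1} = \frac{1}{1 + v}$)
$n{\left(E,z \right)} = z \left(3 + 5 z\right)$ ($n{\left(E,z \right)} = \left(3 + 5 z\right) z = z \left(3 + 5 z\right)$)
$- 59 n{\left(-3,U{\left(-1,-4 \right)} \right)} = - 59 \frac{3 + \frac{5}{1 - 4}}{1 - 4} = - 59 \frac{3 + \frac{5}{-3}}{-3} = - 59 \left(- \frac{3 + 5 \left(- \frac{1}{3}\right)}{3}\right) = - 59 \left(- \frac{3 - \frac{5}{3}}{3}\right) = - 59 \left(\left(- \frac{1}{3}\right) \frac{4}{3}\right) = \left(-59\right) \left(- \frac{4}{9}\right) = \frac{236}{9}$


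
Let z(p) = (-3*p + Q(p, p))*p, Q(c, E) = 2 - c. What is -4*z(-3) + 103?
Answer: 271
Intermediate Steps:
z(p) = p*(2 - 4*p) (z(p) = (-3*p + (2 - p))*p = (2 - 4*p)*p = p*(2 - 4*p))
-4*z(-3) + 103 = -8*(-3)*(1 - 2*(-3)) + 103 = -8*(-3)*(1 + 6) + 103 = -8*(-3)*7 + 103 = -4*(-42) + 103 = 168 + 103 = 271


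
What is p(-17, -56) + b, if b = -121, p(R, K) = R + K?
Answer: -194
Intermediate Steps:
p(R, K) = K + R
p(-17, -56) + b = (-56 - 17) - 121 = -73 - 121 = -194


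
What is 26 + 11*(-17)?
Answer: -161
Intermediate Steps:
26 + 11*(-17) = 26 - 187 = -161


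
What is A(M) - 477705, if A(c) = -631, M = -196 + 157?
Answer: -478336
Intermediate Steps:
M = -39
A(M) - 477705 = -631 - 477705 = -478336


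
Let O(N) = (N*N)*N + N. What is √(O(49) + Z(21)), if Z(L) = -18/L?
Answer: 2*√1441790/7 ≈ 343.07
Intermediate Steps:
O(N) = N + N³ (O(N) = N²*N + N = N³ + N = N + N³)
√(O(49) + Z(21)) = √((49 + 49³) - 18/21) = √((49 + 117649) - 18*1/21) = √(117698 - 6/7) = √(823880/7) = 2*√1441790/7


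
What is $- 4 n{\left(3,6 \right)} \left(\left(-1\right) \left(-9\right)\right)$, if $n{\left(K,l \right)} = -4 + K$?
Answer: $36$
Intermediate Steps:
$- 4 n{\left(3,6 \right)} \left(\left(-1\right) \left(-9\right)\right) = - 4 \left(-4 + 3\right) \left(\left(-1\right) \left(-9\right)\right) = \left(-4\right) \left(-1\right) 9 = 4 \cdot 9 = 36$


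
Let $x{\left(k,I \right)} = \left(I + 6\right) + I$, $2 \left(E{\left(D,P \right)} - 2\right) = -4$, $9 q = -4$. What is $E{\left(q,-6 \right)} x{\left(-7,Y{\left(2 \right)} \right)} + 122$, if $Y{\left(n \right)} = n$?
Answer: $122$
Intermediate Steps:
$q = - \frac{4}{9}$ ($q = \frac{1}{9} \left(-4\right) = - \frac{4}{9} \approx -0.44444$)
$E{\left(D,P \right)} = 0$ ($E{\left(D,P \right)} = 2 + \frac{1}{2} \left(-4\right) = 2 - 2 = 0$)
$x{\left(k,I \right)} = 6 + 2 I$ ($x{\left(k,I \right)} = \left(6 + I\right) + I = 6 + 2 I$)
$E{\left(q,-6 \right)} x{\left(-7,Y{\left(2 \right)} \right)} + 122 = 0 \left(6 + 2 \cdot 2\right) + 122 = 0 \left(6 + 4\right) + 122 = 0 \cdot 10 + 122 = 0 + 122 = 122$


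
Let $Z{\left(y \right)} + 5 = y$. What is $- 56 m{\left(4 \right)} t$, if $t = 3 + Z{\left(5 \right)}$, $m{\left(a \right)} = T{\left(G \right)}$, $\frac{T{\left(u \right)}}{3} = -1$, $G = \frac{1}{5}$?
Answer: $504$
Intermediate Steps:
$G = \frac{1}{5} \approx 0.2$
$Z{\left(y \right)} = -5 + y$
$T{\left(u \right)} = -3$ ($T{\left(u \right)} = 3 \left(-1\right) = -3$)
$m{\left(a \right)} = -3$
$t = 3$ ($t = 3 + \left(-5 + 5\right) = 3 + 0 = 3$)
$- 56 m{\left(4 \right)} t = \left(-56\right) \left(-3\right) 3 = 168 \cdot 3 = 504$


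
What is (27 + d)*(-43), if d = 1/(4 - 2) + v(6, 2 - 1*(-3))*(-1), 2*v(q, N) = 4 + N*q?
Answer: -903/2 ≈ -451.50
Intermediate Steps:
v(q, N) = 2 + N*q/2 (v(q, N) = (4 + N*q)/2 = 2 + N*q/2)
d = -33/2 (d = 1/(4 - 2) + (2 + (1/2)*(2 - 1*(-3))*6)*(-1) = 1/2 + (2 + (1/2)*(2 + 3)*6)*(-1) = 1/2 + (2 + (1/2)*5*6)*(-1) = 1/2 + (2 + 15)*(-1) = 1/2 + 17*(-1) = 1/2 - 17 = -33/2 ≈ -16.500)
(27 + d)*(-43) = (27 - 33/2)*(-43) = (21/2)*(-43) = -903/2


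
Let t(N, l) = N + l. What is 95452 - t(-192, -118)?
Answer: 95762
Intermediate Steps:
95452 - t(-192, -118) = 95452 - (-192 - 118) = 95452 - 1*(-310) = 95452 + 310 = 95762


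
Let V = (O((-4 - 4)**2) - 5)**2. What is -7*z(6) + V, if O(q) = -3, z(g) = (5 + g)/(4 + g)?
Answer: 563/10 ≈ 56.300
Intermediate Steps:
z(g) = (5 + g)/(4 + g)
V = 64 (V = (-3 - 5)**2 = (-8)**2 = 64)
-7*z(6) + V = -7*(5 + 6)/(4 + 6) + 64 = -7*11/10 + 64 = -77/10 + 64 = 563/10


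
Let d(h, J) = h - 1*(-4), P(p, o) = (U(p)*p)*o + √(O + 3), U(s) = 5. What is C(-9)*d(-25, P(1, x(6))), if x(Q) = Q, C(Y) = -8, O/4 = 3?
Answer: 168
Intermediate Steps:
O = 12 (O = 4*3 = 12)
P(p, o) = √15 + 5*o*p (P(p, o) = (5*p)*o + √(12 + 3) = 5*o*p + √15 = √15 + 5*o*p)
d(h, J) = 4 + h (d(h, J) = h + 4 = 4 + h)
C(-9)*d(-25, P(1, x(6))) = -8*(4 - 25) = -8*(-21) = 168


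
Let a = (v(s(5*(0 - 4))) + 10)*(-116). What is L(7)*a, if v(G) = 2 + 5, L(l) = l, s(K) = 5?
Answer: -13804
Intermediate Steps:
v(G) = 7
a = -1972 (a = (7 + 10)*(-116) = 17*(-116) = -1972)
L(7)*a = 7*(-1972) = -13804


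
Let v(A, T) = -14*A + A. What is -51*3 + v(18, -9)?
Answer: -387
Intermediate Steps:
v(A, T) = -13*A
-51*3 + v(18, -9) = -51*3 - 13*18 = -153 - 234 = -387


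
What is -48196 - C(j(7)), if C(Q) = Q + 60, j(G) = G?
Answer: -48263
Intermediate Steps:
C(Q) = 60 + Q
-48196 - C(j(7)) = -48196 - (60 + 7) = -48196 - 1*67 = -48196 - 67 = -48263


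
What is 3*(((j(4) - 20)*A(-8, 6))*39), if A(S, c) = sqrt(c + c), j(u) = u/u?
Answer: -4446*sqrt(3) ≈ -7700.7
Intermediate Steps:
j(u) = 1
A(S, c) = sqrt(2)*sqrt(c) (A(S, c) = sqrt(2*c) = sqrt(2)*sqrt(c))
3*(((j(4) - 20)*A(-8, 6))*39) = 3*(((1 - 20)*(sqrt(2)*sqrt(6)))*39) = 3*(-38*sqrt(3)*39) = 3*(-1482*sqrt(3)) = -4446*sqrt(3)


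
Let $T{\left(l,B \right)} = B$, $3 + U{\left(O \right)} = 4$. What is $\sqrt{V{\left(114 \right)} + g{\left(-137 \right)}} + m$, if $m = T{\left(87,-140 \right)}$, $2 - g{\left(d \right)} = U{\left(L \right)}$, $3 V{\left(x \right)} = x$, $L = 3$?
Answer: $-140 + \sqrt{39} \approx -133.75$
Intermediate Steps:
$U{\left(O \right)} = 1$ ($U{\left(O \right)} = -3 + 4 = 1$)
$V{\left(x \right)} = \frac{x}{3}$
$g{\left(d \right)} = 1$ ($g{\left(d \right)} = 2 - 1 = 1$)
$m = -140$
$\sqrt{V{\left(114 \right)} + g{\left(-137 \right)}} + m = \sqrt{\frac{1}{3} \cdot 114 + 1} - 140 = \sqrt{38 + 1} - 140 = \sqrt{39} - 140 = -140 + \sqrt{39}$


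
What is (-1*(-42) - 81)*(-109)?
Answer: 4251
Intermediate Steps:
(-1*(-42) - 81)*(-109) = (42 - 81)*(-109) = -39*(-109) = 4251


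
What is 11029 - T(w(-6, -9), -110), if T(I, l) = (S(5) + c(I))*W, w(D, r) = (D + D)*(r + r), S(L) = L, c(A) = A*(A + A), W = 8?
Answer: -735507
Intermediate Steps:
c(A) = 2*A**2 (c(A) = A*(2*A) = 2*A**2)
w(D, r) = 4*D*r (w(D, r) = (2*D)*(2*r) = 4*D*r)
T(I, l) = 40 + 16*I**2 (T(I, l) = (5 + 2*I**2)*8 = 40 + 16*I**2)
11029 - T(w(-6, -9), -110) = 11029 - (40 + 16*(4*(-6)*(-9))**2) = 11029 - (40 + 16*216**2) = 11029 - (40 + 16*46656) = 11029 - (40 + 746496) = 11029 - 1*746536 = 11029 - 746536 = -735507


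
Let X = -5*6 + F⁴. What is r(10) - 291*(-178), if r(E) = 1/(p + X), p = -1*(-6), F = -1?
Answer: 1191353/23 ≈ 51798.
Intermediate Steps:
p = 6
X = -29 (X = -5*6 + (-1)⁴ = -30 + 1 = -29)
r(E) = -1/23 (r(E) = 1/(6 - 29) = 1/(-23) = -1/23)
r(10) - 291*(-178) = -1/23 - 291*(-178) = -1/23 + 51798 = 1191353/23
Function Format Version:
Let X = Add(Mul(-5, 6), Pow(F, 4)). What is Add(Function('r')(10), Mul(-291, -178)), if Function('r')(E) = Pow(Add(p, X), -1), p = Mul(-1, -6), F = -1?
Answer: Rational(1191353, 23) ≈ 51798.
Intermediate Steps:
p = 6
X = -29 (X = Add(Mul(-5, 6), Pow(-1, 4)) = Add(-30, 1) = -29)
Function('r')(E) = Rational(-1, 23) (Function('r')(E) = Pow(Add(6, -29), -1) = Pow(-23, -1) = Rational(-1, 23))
Add(Function('r')(10), Mul(-291, -178)) = Add(Rational(-1, 23), Mul(-291, -178)) = Add(Rational(-1, 23), 51798) = Rational(1191353, 23)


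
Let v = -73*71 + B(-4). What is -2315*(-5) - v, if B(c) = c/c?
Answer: 16757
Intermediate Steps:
B(c) = 1
v = -5182 (v = -73*71 + 1 = -5183 + 1 = -5182)
-2315*(-5) - v = -2315*(-5) - 1*(-5182) = 11575 + 5182 = 16757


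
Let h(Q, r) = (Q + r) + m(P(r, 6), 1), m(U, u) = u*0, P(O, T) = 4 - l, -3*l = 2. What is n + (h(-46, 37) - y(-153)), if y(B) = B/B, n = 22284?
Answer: 22274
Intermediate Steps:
l = -⅔ (l = -⅓*2 = -⅔ ≈ -0.66667)
P(O, T) = 14/3 (P(O, T) = 4 - 1*(-⅔) = 4 + ⅔ = 14/3)
y(B) = 1
m(U, u) = 0
h(Q, r) = Q + r (h(Q, r) = (Q + r) + 0 = Q + r)
n + (h(-46, 37) - y(-153)) = 22284 + ((-46 + 37) - 1*1) = 22284 + (-9 - 1) = 22284 - 10 = 22274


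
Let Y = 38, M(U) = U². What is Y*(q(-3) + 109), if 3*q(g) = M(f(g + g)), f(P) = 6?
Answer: 4598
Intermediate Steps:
q(g) = 12 (q(g) = (⅓)*6² = (⅓)*36 = 12)
Y*(q(-3) + 109) = 38*(12 + 109) = 38*121 = 4598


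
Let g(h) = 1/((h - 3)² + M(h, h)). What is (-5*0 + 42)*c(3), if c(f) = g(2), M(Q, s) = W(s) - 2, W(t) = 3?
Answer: 21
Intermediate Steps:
M(Q, s) = 1 (M(Q, s) = 3 - 2 = 1)
g(h) = 1/(1 + (-3 + h)²) (g(h) = 1/((h - 3)² + 1) = 1/((-3 + h)² + 1) = 1/(1 + (-3 + h)²))
c(f) = ½ (c(f) = 1/(1 + (-3 + 2)²) = 1/(1 + (-1)²) = 1/(1 + 1) = 1/2 = ½)
(-5*0 + 42)*c(3) = (-5*0 + 42)*(½) = (0 + 42)*(½) = 42*(½) = 21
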